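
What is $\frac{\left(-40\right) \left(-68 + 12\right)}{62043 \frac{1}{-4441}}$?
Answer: $- \frac{9947840}{62043} \approx -160.34$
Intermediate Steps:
$\frac{\left(-40\right) \left(-68 + 12\right)}{62043 \frac{1}{-4441}} = \frac{\left(-40\right) \left(-56\right)}{62043 \left(- \frac{1}{4441}\right)} = \frac{2240}{- \frac{62043}{4441}} = 2240 \left(- \frac{4441}{62043}\right) = - \frac{9947840}{62043}$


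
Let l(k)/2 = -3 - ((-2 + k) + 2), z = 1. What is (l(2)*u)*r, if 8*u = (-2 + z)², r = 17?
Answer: -85/4 ≈ -21.250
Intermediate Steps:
u = ⅛ (u = (-2 + 1)²/8 = (⅛)*(-1)² = (⅛)*1 = ⅛ ≈ 0.12500)
l(k) = -6 - 2*k (l(k) = 2*(-3 - ((-2 + k) + 2)) = 2*(-3 - k) = -6 - 2*k)
(l(2)*u)*r = ((-6 - 2*2)*(⅛))*17 = ((-6 - 4)*(⅛))*17 = -10*⅛*17 = -5/4*17 = -85/4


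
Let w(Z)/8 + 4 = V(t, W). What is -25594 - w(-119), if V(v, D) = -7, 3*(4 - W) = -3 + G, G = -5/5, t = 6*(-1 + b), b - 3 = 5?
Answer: -25506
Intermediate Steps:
b = 8 (b = 3 + 5 = 8)
t = 42 (t = 6*(-1 + 8) = 6*7 = 42)
G = -1 (G = -5*⅕ = -1)
W = 16/3 (W = 4 - (-3 - 1)/3 = 4 - ⅓*(-4) = 4 + 4/3 = 16/3 ≈ 5.3333)
w(Z) = -88 (w(Z) = -32 + 8*(-7) = -32 - 56 = -88)
-25594 - w(-119) = -25594 - 1*(-88) = -25594 + 88 = -25506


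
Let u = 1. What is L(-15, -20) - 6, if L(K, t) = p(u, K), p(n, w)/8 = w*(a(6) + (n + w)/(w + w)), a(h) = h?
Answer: -782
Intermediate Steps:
p(n, w) = 8*w*(6 + (n + w)/(2*w)) (p(n, w) = 8*(w*(6 + (n + w)/(w + w))) = 8*(w*(6 + (n + w)/((2*w)))) = 8*(w*(6 + (n + w)*(1/(2*w)))) = 8*(w*(6 + (n + w)/(2*w))) = 8*w*(6 + (n + w)/(2*w)))
L(K, t) = 4 + 52*K (L(K, t) = 4*1 + 52*K = 4 + 52*K)
L(-15, -20) - 6 = (4 + 52*(-15)) - 6 = (4 - 780) - 6 = -776 - 6 = -782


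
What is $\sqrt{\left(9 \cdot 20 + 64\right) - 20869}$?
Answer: $25 i \sqrt{33} \approx 143.61 i$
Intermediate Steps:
$\sqrt{\left(9 \cdot 20 + 64\right) - 20869} = \sqrt{\left(180 + 64\right) - 20869} = \sqrt{244 - 20869} = \sqrt{-20625} = 25 i \sqrt{33}$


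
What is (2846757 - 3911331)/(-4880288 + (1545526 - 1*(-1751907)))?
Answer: 1064574/1582855 ≈ 0.67257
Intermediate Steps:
(2846757 - 3911331)/(-4880288 + (1545526 - 1*(-1751907))) = -1064574/(-4880288 + (1545526 + 1751907)) = -1064574/(-4880288 + 3297433) = -1064574/(-1582855) = -1064574*(-1/1582855) = 1064574/1582855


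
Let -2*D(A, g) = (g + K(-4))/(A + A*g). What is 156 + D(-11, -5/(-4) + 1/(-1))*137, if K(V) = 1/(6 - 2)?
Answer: 8717/55 ≈ 158.49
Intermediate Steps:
K(V) = ¼ (K(V) = 1/4 = ¼)
D(A, g) = -(¼ + g)/(2*(A + A*g)) (D(A, g) = -(g + ¼)/(2*(A + A*g)) = -(¼ + g)/(2*(A + A*g)))
156 + D(-11, -5/(-4) + 1/(-1))*137 = 156 + ((⅛)*(-1 - 4*(-5/(-4) + 1/(-1)))/(-11*(1 + (-5/(-4) + 1/(-1)))))*137 = 156 + ((⅛)*(-1/11)*(-1 - 4*(-5*(-¼) + 1*(-1)))/(1 + (-5*(-¼) + 1*(-1))))*137 = 156 + ((⅛)*(-1/11)*(-1 - 4*(5/4 - 1))/(1 + (5/4 - 1)))*137 = 156 + ((⅛)*(-1/11)*(-1 - 4*¼)/(1 + ¼))*137 = 156 + ((⅛)*(-1/11)*(-1 - 1)/(5/4))*137 = 156 + ((⅛)*(-1/11)*(⅘)*(-2))*137 = 156 + (1/55)*137 = 156 + 137/55 = 8717/55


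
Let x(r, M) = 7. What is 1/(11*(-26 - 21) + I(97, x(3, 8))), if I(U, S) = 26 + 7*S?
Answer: -1/442 ≈ -0.0022624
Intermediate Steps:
1/(11*(-26 - 21) + I(97, x(3, 8))) = 1/(11*(-26 - 21) + (26 + 7*7)) = 1/(11*(-47) + (26 + 49)) = 1/(-517 + 75) = 1/(-442) = -1/442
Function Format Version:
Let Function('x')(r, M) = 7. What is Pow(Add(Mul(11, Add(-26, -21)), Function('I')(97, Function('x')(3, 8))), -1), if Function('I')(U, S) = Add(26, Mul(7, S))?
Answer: Rational(-1, 442) ≈ -0.0022624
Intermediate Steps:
Pow(Add(Mul(11, Add(-26, -21)), Function('I')(97, Function('x')(3, 8))), -1) = Pow(Add(Mul(11, Add(-26, -21)), Add(26, Mul(7, 7))), -1) = Pow(Add(Mul(11, -47), Add(26, 49)), -1) = Pow(Add(-517, 75), -1) = Pow(-442, -1) = Rational(-1, 442)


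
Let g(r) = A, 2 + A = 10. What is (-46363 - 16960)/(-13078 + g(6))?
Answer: 63323/13070 ≈ 4.8449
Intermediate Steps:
A = 8 (A = -2 + 10 = 8)
g(r) = 8
(-46363 - 16960)/(-13078 + g(6)) = (-46363 - 16960)/(-13078 + 8) = -63323/(-13070) = -63323*(-1/13070) = 63323/13070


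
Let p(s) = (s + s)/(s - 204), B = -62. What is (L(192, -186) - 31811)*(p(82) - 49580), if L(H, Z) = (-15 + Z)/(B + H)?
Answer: 6254029402761/3965 ≈ 1.5773e+9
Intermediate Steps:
L(H, Z) = (-15 + Z)/(-62 + H)
p(s) = 2*s/(-204 + s) (p(s) = (2*s)/(-204 + s) = 2*s/(-204 + s))
(L(192, -186) - 31811)*(p(82) - 49580) = ((-15 - 186)/(-62 + 192) - 31811)*(2*82/(-204 + 82) - 49580) = (-201/130 - 31811)*(2*82/(-122) - 49580) = ((1/130)*(-201) - 31811)*(2*82*(-1/122) - 49580) = (-201/130 - 31811)*(-82/61 - 49580) = -4135631/130*(-3024462/61) = 6254029402761/3965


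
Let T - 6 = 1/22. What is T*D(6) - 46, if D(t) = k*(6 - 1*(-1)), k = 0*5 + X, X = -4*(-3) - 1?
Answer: 839/2 ≈ 419.50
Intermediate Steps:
X = 11 (X = 12 - 1 = 11)
k = 11 (k = 0*5 + 11 = 0 + 11 = 11)
T = 133/22 (T = 6 + 1/22 = 133/22 ≈ 6.0455)
D(t) = 77 (D(t) = 11*(6 - 1*(-1)) = 11*(6 + 1) = 11*7 = 77)
T*D(6) - 46 = (133/22)*77 - 46 = 931/2 - 46 = 839/2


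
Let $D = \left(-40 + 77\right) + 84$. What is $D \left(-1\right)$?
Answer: $-121$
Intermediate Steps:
$D = 121$ ($D = 37 + 84 = 121$)
$D \left(-1\right) = 121 \left(-1\right) = -121$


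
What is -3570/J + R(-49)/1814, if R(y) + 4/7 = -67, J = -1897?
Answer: 6347797/3441158 ≈ 1.8447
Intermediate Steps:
R(y) = -473/7 (R(y) = -4/7 - 67 = -473/7)
-3570/J + R(-49)/1814 = -3570/(-1897) - 473/7/1814 = -3570*(-1/1897) - 473/7*1/1814 = 510/271 - 473/12698 = 6347797/3441158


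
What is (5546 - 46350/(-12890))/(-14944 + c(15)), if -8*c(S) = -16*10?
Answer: -7153429/19237036 ≈ -0.37186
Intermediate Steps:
c(S) = 20 (c(S) = -(-2)*10 = -1/8*(-160) = 20)
(5546 - 46350/(-12890))/(-14944 + c(15)) = (5546 - 46350/(-12890))/(-14944 + 20) = (5546 - 46350*(-1/12890))/(-14924) = (5546 + 4635/1289)*(-1/14924) = (7153429/1289)*(-1/14924) = -7153429/19237036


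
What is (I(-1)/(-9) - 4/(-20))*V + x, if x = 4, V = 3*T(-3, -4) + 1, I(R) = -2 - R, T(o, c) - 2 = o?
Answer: 152/45 ≈ 3.3778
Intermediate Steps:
T(o, c) = 2 + o
V = -2 (V = 3*(2 - 3) + 1 = 3*(-1) + 1 = -3 + 1 = -2)
(I(-1)/(-9) - 4/(-20))*V + x = ((-2 - 1*(-1))/(-9) - 4/(-20))*(-2) + 4 = ((-2 + 1)*(-⅑) - 4*(-1/20))*(-2) + 4 = (-1*(-⅑) + ⅕)*(-2) + 4 = (⅑ + ⅕)*(-2) + 4 = (14/45)*(-2) + 4 = -28/45 + 4 = 152/45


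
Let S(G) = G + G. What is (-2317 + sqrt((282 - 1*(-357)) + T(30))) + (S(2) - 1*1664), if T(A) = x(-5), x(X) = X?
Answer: -3977 + sqrt(634) ≈ -3951.8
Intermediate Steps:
T(A) = -5
S(G) = 2*G
(-2317 + sqrt((282 - 1*(-357)) + T(30))) + (S(2) - 1*1664) = (-2317 + sqrt((282 - 1*(-357)) - 5)) + (2*2 - 1*1664) = (-2317 + sqrt((282 + 357) - 5)) + (4 - 1664) = (-2317 + sqrt(639 - 5)) - 1660 = (-2317 + sqrt(634)) - 1660 = -3977 + sqrt(634)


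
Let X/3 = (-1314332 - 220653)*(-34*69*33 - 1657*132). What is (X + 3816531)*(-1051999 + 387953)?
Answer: -905575733016030486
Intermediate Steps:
X = 1363720583610 (X = 3*((-1314332 - 220653)*(-34*69*33 - 1657*132)) = 3*(-1534985*(-2346*33 - 218724)) = 3*(-1534985*(-77418 - 218724)) = 3*(-1534985*(-296142)) = 3*454573527870 = 1363720583610)
(X + 3816531)*(-1051999 + 387953) = (1363720583610 + 3816531)*(-1051999 + 387953) = 1363724400141*(-664046) = -905575733016030486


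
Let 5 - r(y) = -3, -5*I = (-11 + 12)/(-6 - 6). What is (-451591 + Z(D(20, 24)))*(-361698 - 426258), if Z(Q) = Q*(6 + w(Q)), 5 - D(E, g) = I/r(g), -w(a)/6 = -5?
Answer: 3556920650127/10 ≈ 3.5569e+11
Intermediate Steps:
w(a) = 30 (w(a) = -6*(-5) = 30)
I = 1/60 (I = -(-11 + 12)/(5*(-6 - 6)) = -1/(5*(-12)) = -(-1)/(5*12) = -1/5*(-1/12) = 1/60 ≈ 0.016667)
r(y) = 8 (r(y) = 5 - 1*(-3) = 5 + 3 = 8)
D(E, g) = 2399/480 (D(E, g) = 5 - 1/(60*8) = 5 - 1*1/480 = 5 - 1/480 = 2399/480)
Z(Q) = 36*Q (Z(Q) = Q*(6 + 30) = Q*36 = 36*Q)
(-451591 + Z(D(20, 24)))*(-361698 - 426258) = (-451591 + 36*(2399/480))*(-361698 - 426258) = (-451591 + 7197/40)*(-787956) = -18056443/40*(-787956) = 3556920650127/10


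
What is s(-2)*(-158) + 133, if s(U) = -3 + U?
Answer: 923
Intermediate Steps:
s(-2)*(-158) + 133 = (-3 - 2)*(-158) + 133 = -5*(-158) + 133 = 790 + 133 = 923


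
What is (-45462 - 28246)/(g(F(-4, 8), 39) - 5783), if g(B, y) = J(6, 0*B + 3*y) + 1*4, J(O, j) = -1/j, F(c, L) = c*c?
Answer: 2155959/169036 ≈ 12.754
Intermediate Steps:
F(c, L) = c²
g(B, y) = 4 - 1/(3*y) (g(B, y) = -1/(0*B + 3*y) + 1*4 = -1/(0 + 3*y) + 4 = -1/(3*y) + 4 = 4 - 1/(3*y))
(-45462 - 28246)/(g(F(-4, 8), 39) - 5783) = (-45462 - 28246)/((4 - ⅓/39) - 5783) = -73708/((4 - ⅓*1/39) - 5783) = -73708/((4 - 1/117) - 5783) = -73708/(467/117 - 5783) = -73708/(-676144/117) = -73708*(-117/676144) = 2155959/169036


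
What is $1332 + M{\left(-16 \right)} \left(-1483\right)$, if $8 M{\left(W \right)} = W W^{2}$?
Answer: $760628$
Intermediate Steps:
$M{\left(W \right)} = \frac{W^{3}}{8}$ ($M{\left(W \right)} = \frac{W W^{2}}{8} = \frac{W^{3}}{8}$)
$1332 + M{\left(-16 \right)} \left(-1483\right) = 1332 + \frac{\left(-16\right)^{3}}{8} \left(-1483\right) = 1332 + \frac{1}{8} \left(-4096\right) \left(-1483\right) = 1332 - -759296 = 1332 + 759296 = 760628$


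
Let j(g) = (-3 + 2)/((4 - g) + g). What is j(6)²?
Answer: 1/16 ≈ 0.062500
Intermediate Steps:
j(g) = -¼ (j(g) = -1/4 = -1*¼ = -¼)
j(6)² = (-¼)² = 1/16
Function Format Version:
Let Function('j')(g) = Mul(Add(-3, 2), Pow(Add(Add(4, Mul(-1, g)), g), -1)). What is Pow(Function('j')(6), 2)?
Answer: Rational(1, 16) ≈ 0.062500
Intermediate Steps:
Function('j')(g) = Rational(-1, 4) (Function('j')(g) = Mul(-1, Pow(4, -1)) = Mul(-1, Rational(1, 4)) = Rational(-1, 4))
Pow(Function('j')(6), 2) = Pow(Rational(-1, 4), 2) = Rational(1, 16)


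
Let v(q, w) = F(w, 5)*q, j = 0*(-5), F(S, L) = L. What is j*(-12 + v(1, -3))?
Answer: 0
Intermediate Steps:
j = 0
v(q, w) = 5*q
j*(-12 + v(1, -3)) = 0*(-12 + 5*1) = 0*(-12 + 5) = 0*(-7) = 0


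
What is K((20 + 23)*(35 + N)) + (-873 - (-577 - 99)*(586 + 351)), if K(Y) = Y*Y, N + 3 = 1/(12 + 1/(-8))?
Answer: 22886436571/9025 ≈ 2.5359e+6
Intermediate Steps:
N = -277/95 (N = -3 + 1/(12 + 1/(-8)) = -3 + 1/(12 + 1*(-1/8)) = -3 + 1/(12 - 1/8) = -3 + 1/(95/8) = -3 + 8/95 = -277/95 ≈ -2.9158)
K(Y) = Y**2
K((20 + 23)*(35 + N)) + (-873 - (-577 - 99)*(586 + 351)) = ((20 + 23)*(35 - 277/95))**2 + (-873 - (-577 - 99)*(586 + 351)) = (43*(3048/95))**2 + (-873 - (-676)*937) = (131064/95)**2 + (-873 - 1*(-633412)) = 17177772096/9025 + (-873 + 633412) = 17177772096/9025 + 632539 = 22886436571/9025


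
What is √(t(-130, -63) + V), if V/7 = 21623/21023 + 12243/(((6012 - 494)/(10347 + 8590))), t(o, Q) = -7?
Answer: √3957933020555906093814/116004914 ≈ 542.32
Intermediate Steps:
V = 34119478943249/116004914 (V = 7*(21623/21023 + 12243/(((6012 - 494)/(10347 + 8590)))) = 7*(21623*(1/21023) + 12243/((5518/18937))) = 7*(21623/21023 + 12243/((5518*(1/18937)))) = 7*(21623/21023 + 12243/(5518/18937)) = 7*(21623/21023 + 12243*(18937/5518)) = 7*(21623/21023 + 231845691/5518) = 7*(4874211277607/116004914) = 34119478943249/116004914 ≈ 2.9412e+5)
√(t(-130, -63) + V) = √(-7 + 34119478943249/116004914) = √(34118666908851/116004914) = √3957933020555906093814/116004914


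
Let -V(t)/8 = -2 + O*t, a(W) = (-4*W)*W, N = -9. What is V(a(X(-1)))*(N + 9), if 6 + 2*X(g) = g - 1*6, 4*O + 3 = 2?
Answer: 0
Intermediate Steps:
O = -¼ (O = -¾ + (¼)*2 = -¾ + ½ = -¼ ≈ -0.25000)
X(g) = -6 + g/2 (X(g) = -3 + (g - 1*6)/2 = -3 + (g - 6)/2 = -3 + (-6 + g)/2 = -3 + (-3 + g/2) = -6 + g/2)
a(W) = -4*W²
V(t) = 16 + 2*t (V(t) = -8*(-2 - t/4) = 16 + 2*t)
V(a(X(-1)))*(N + 9) = (16 + 2*(-4*(-6 + (½)*(-1))²))*(-9 + 9) = (16 + 2*(-4*(-6 - ½)²))*0 = (16 + 2*(-4*(-13/2)²))*0 = (16 + 2*(-4*169/4))*0 = (16 + 2*(-169))*0 = (16 - 338)*0 = -322*0 = 0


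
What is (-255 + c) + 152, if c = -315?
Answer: -418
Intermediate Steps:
(-255 + c) + 152 = (-255 - 315) + 152 = -570 + 152 = -418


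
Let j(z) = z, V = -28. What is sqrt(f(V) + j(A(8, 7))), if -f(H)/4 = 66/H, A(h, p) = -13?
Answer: 5*I*sqrt(7)/7 ≈ 1.8898*I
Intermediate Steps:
f(H) = -264/H
sqrt(f(V) + j(A(8, 7))) = sqrt(-264/(-28) - 13) = sqrt(-264*(-1/28) - 13) = sqrt(66/7 - 13) = sqrt(-25/7) = 5*I*sqrt(7)/7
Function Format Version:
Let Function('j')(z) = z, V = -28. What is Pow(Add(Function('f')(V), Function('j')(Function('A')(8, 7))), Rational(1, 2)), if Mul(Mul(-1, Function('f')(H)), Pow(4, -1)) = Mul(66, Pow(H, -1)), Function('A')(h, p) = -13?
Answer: Mul(Rational(5, 7), I, Pow(7, Rational(1, 2))) ≈ Mul(1.8898, I)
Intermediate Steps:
Function('f')(H) = Mul(-264, Pow(H, -1)) (Function('f')(H) = Mul(-4, Mul(66, Pow(H, -1))) = Mul(-264, Pow(H, -1)))
Pow(Add(Function('f')(V), Function('j')(Function('A')(8, 7))), Rational(1, 2)) = Pow(Add(Mul(-264, Pow(-28, -1)), -13), Rational(1, 2)) = Pow(Add(Mul(-264, Rational(-1, 28)), -13), Rational(1, 2)) = Pow(Add(Rational(66, 7), -13), Rational(1, 2)) = Pow(Rational(-25, 7), Rational(1, 2)) = Mul(Rational(5, 7), I, Pow(7, Rational(1, 2)))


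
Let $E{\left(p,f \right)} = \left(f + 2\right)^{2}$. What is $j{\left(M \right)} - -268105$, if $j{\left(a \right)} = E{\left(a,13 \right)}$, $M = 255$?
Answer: $268330$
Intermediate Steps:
$E{\left(p,f \right)} = \left(2 + f\right)^{2}$
$j{\left(a \right)} = 225$ ($j{\left(a \right)} = \left(2 + 13\right)^{2} = 15^{2} = 225$)
$j{\left(M \right)} - -268105 = 225 - -268105 = 225 + 268105 = 268330$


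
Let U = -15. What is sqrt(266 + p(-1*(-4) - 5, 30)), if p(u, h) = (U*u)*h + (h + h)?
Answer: 2*sqrt(194) ≈ 27.857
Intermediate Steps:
p(u, h) = 2*h - 15*h*u (p(u, h) = (-15*u)*h + (h + h) = -15*h*u + 2*h = 2*h - 15*h*u)
sqrt(266 + p(-1*(-4) - 5, 30)) = sqrt(266 + 30*(2 - 15*(-1*(-4) - 5))) = sqrt(266 + 30*(2 - 15*(4 - 5))) = sqrt(266 + 30*(2 - 15*(-1))) = sqrt(266 + 30*(2 + 15)) = sqrt(266 + 30*17) = sqrt(266 + 510) = sqrt(776) = 2*sqrt(194)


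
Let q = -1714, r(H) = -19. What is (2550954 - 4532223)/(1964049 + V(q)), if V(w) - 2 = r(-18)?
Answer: -1981269/1964032 ≈ -1.0088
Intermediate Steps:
V(w) = -17 (V(w) = 2 - 19 = -17)
(2550954 - 4532223)/(1964049 + V(q)) = (2550954 - 4532223)/(1964049 - 17) = -1981269/1964032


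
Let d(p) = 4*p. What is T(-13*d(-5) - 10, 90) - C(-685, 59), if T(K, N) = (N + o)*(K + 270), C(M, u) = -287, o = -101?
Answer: -5433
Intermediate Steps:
T(K, N) = (-101 + N)*(270 + K) (T(K, N) = (N - 101)*(K + 270) = (-101 + N)*(270 + K))
T(-13*d(-5) - 10, 90) - C(-685, 59) = (-27270 - 101*(-52*(-5) - 10) + 270*90 + (-52*(-5) - 10)*90) - 1*(-287) = (-27270 - 101*(-13*(-20) - 10) + 24300 + (-13*(-20) - 10)*90) + 287 = (-27270 - 101*(260 - 10) + 24300 + (260 - 10)*90) + 287 = (-27270 - 101*250 + 24300 + 250*90) + 287 = (-27270 - 25250 + 24300 + 22500) + 287 = -5720 + 287 = -5433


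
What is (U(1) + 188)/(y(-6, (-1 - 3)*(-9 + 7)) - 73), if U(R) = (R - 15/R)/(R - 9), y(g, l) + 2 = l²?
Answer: -69/4 ≈ -17.250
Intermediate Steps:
y(g, l) = -2 + l²
U(R) = (R - 15/R)/(-9 + R)
(U(1) + 188)/(y(-6, (-1 - 3)*(-9 + 7)) - 73) = ((-15 + 1²)/(1*(-9 + 1)) + 188)/((-2 + ((-1 - 3)*(-9 + 7))²) - 73) = (1*(-15 + 1)/(-8) + 188)/((-2 + (-4*(-2))²) - 73) = (1*(-⅛)*(-14) + 188)/((-2 + 8²) - 73) = (7/4 + 188)/((-2 + 64) - 73) = 759/(4*(62 - 73)) = (759/4)/(-11) = (759/4)*(-1/11) = -69/4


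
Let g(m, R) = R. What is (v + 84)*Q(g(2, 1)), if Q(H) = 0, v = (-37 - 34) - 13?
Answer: 0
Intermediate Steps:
v = -84 (v = -71 - 13 = -84)
(v + 84)*Q(g(2, 1)) = (-84 + 84)*0 = 0*0 = 0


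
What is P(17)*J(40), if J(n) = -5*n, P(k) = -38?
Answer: 7600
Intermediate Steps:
P(17)*J(40) = -(-190)*40 = -38*(-200) = 7600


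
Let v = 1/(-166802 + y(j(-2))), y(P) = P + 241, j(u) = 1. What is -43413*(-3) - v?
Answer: 21692607841/166560 ≈ 1.3024e+5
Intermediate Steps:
y(P) = 241 + P
v = -1/166560 (v = 1/(-166802 + (241 + 1)) = 1/(-166802 + 242) = 1/(-166560) = -1/166560 ≈ -6.0038e-6)
-43413*(-3) - v = -43413*(-3) - 1*(-1/166560) = 130239 + 1/166560 = 21692607841/166560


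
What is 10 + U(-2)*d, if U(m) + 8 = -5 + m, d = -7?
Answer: 115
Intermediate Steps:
U(m) = -13 + m (U(m) = -8 + (-5 + m) = -13 + m)
10 + U(-2)*d = 10 + (-13 - 2)*(-7) = 10 - 15*(-7) = 10 + 105 = 115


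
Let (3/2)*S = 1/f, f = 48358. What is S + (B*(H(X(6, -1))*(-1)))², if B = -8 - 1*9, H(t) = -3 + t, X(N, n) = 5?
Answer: 83852773/72537 ≈ 1156.0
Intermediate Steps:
S = 1/72537 (S = (⅔)/48358 = (⅔)*(1/48358) = 1/72537 ≈ 1.3786e-5)
B = -17 (B = -8 - 9 = -17)
S + (B*(H(X(6, -1))*(-1)))² = 1/72537 + (-17*(-3 + 5)*(-1))² = 1/72537 + (-34*(-1))² = 1/72537 + (-17*(-2))² = 1/72537 + 34² = 1/72537 + 1156 = 83852773/72537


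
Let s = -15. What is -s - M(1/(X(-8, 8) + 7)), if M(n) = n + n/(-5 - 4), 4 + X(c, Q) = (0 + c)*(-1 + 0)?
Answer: 1477/99 ≈ 14.919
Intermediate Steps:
X(c, Q) = -4 - c (X(c, Q) = -4 + (0 + c)*(-1 + 0) = -4 + c*(-1) = -4 - c)
M(n) = 8*n/9 (M(n) = n + n/(-9) = n + n*(-1/9) = n - n/9 = 8*n/9)
-s - M(1/(X(-8, 8) + 7)) = -1*(-15) - 8/(9*((-4 - 1*(-8)) + 7)) = 15 - 8/(9*((-4 + 8) + 7)) = 15 - 8/(9*(4 + 7)) = 15 - 8/(9*11) = 15 - 1*8/99 = 15 - 8/99 = 1477/99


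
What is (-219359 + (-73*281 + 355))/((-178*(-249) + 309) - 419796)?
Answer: 8871/13895 ≈ 0.63843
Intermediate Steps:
(-219359 + (-73*281 + 355))/((-178*(-249) + 309) - 419796) = (-219359 + (-20513 + 355))/((44322 + 309) - 419796) = (-219359 - 20158)/(44631 - 419796) = -239517/(-375165) = -239517*(-1/375165) = 8871/13895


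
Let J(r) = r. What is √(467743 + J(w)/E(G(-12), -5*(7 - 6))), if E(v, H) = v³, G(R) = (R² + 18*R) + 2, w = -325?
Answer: √449220378110/980 ≈ 683.92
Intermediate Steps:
G(R) = 2 + R² + 18*R
√(467743 + J(w)/E(G(-12), -5*(7 - 6))) = √(467743 - 325/(2 + (-12)² + 18*(-12))³) = √(467743 - 325/(2 + 144 - 216)³) = √(467743 - 325/((-70)³)) = √(467743 - 325/(-343000)) = √(467743 - 325*(-1/343000)) = √(467743 + 13/13720) = √(6417433973/13720) = √449220378110/980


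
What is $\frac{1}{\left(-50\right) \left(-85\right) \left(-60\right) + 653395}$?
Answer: $\frac{1}{398395} \approx 2.5101 \cdot 10^{-6}$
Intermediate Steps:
$\frac{1}{\left(-50\right) \left(-85\right) \left(-60\right) + 653395} = \frac{1}{4250 \left(-60\right) + 653395} = \frac{1}{-255000 + 653395} = \frac{1}{398395}$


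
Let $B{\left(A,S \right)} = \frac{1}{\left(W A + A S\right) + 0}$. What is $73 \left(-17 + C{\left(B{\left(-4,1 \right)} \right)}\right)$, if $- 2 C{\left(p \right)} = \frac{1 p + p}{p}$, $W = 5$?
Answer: $-1314$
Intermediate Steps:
$B{\left(A,S \right)} = \frac{1}{5 A + A S}$ ($B{\left(A,S \right)} = \frac{1}{\left(5 A + A S\right) + 0} = \frac{1}{5 A + A S}$)
$C{\left(p \right)} = -1$ ($C{\left(p \right)} = - \frac{\left(1 p + p\right) \frac{1}{p}}{2} = - \frac{\left(p + p\right) \frac{1}{p}}{2} = - \frac{2 p \frac{1}{p}}{2} = \left(- \frac{1}{2}\right) 2 = -1$)
$73 \left(-17 + C{\left(B{\left(-4,1 \right)} \right)}\right) = 73 \left(-17 - 1\right) = 73 \left(-18\right) = -1314$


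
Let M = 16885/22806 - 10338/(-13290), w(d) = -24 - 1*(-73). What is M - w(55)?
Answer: -2398554197/50515290 ≈ -47.482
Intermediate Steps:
w(d) = 49 (w(d) = -24 + 73 = 49)
M = 76695013/50515290 (M = 16885*(1/22806) - 10338*(-1/13290) = 16885/22806 + 1723/2215 = 76695013/50515290 ≈ 1.5183)
M - w(55) = 76695013/50515290 - 1*49 = 76695013/50515290 - 49 = -2398554197/50515290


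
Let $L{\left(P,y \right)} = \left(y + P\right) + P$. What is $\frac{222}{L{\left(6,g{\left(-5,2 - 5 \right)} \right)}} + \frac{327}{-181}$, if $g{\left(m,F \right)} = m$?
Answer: $\frac{37893}{1267} \approx 29.908$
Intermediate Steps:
$L{\left(P,y \right)} = y + 2 P$ ($L{\left(P,y \right)} = \left(P + y\right) + P = y + 2 P$)
$\frac{222}{L{\left(6,g{\left(-5,2 - 5 \right)} \right)}} + \frac{327}{-181} = \frac{222}{-5 + 2 \cdot 6} + \frac{327}{-181} = \frac{222}{-5 + 12} + 327 \left(- \frac{1}{181}\right) = \frac{222}{7} - \frac{327}{181} = \frac{37893}{1267}$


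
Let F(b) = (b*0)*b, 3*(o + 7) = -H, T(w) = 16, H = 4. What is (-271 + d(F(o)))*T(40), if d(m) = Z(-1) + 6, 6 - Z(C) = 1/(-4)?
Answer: -4140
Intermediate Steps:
Z(C) = 25/4 (Z(C) = 6 - 1/(-4) = 6 - 1*(-1/4) = 6 + 1/4 = 25/4)
o = -25/3 (o = -7 + (-1*4)/3 = -7 + (1/3)*(-4) = -7 - 4/3 = -25/3 ≈ -8.3333)
F(b) = 0 (F(b) = 0*b = 0)
d(m) = 49/4 (d(m) = 25/4 + 6 = 49/4)
(-271 + d(F(o)))*T(40) = (-271 + 49/4)*16 = -1035/4*16 = -4140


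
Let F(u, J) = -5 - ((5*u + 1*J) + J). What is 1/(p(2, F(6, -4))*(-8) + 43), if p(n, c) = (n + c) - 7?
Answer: 1/299 ≈ 0.0033445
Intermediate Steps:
F(u, J) = -5 - 5*u - 2*J (F(u, J) = -5 - ((5*u + J) + J) = -5 - ((J + 5*u) + J) = -5 - (2*J + 5*u) = -5 + (-5*u - 2*J) = -5 - 5*u - 2*J)
p(n, c) = -7 + c + n (p(n, c) = (c + n) - 7 = -7 + c + n)
1/(p(2, F(6, -4))*(-8) + 43) = 1/((-7 + (-5 - 5*6 - 2*(-4)) + 2)*(-8) + 43) = 1/((-7 + (-5 - 30 + 8) + 2)*(-8) + 43) = 1/((-7 - 27 + 2)*(-8) + 43) = 1/(-32*(-8) + 43) = 1/(256 + 43) = 1/299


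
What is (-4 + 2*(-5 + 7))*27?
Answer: 0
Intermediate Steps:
(-4 + 2*(-5 + 7))*27 = (-4 + 2*2)*27 = (-4 + 4)*27 = 0*27 = 0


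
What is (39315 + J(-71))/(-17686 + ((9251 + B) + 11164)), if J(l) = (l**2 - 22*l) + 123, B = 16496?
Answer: 46041/19225 ≈ 2.3949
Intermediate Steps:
J(l) = 123 + l**2 - 22*l
(39315 + J(-71))/(-17686 + ((9251 + B) + 11164)) = (39315 + (123 + (-71)**2 - 22*(-71)))/(-17686 + ((9251 + 16496) + 11164)) = (39315 + (123 + 5041 + 1562))/(-17686 + (25747 + 11164)) = (39315 + 6726)/(-17686 + 36911) = 46041/19225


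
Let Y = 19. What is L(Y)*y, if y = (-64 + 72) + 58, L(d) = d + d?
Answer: 2508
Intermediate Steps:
L(d) = 2*d
y = 66 (y = 8 + 58 = 66)
L(Y)*y = (2*19)*66 = 38*66 = 2508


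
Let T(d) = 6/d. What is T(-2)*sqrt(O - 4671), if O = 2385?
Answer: -9*I*sqrt(254) ≈ -143.44*I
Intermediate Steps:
T(-2)*sqrt(O - 4671) = (6/(-2))*sqrt(2385 - 4671) = (6*(-1/2))*sqrt(-2286) = -9*I*sqrt(254)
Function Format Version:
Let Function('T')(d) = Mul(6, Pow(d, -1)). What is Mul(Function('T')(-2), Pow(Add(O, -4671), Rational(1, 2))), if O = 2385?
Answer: Mul(-9, I, Pow(254, Rational(1, 2))) ≈ Mul(-143.44, I)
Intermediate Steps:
Mul(Function('T')(-2), Pow(Add(O, -4671), Rational(1, 2))) = Mul(Mul(6, Pow(-2, -1)), Pow(Add(2385, -4671), Rational(1, 2))) = Mul(Mul(6, Rational(-1, 2)), Pow(-2286, Rational(1, 2))) = Mul(-3, Mul(3, I, Pow(254, Rational(1, 2)))) = Mul(-9, I, Pow(254, Rational(1, 2)))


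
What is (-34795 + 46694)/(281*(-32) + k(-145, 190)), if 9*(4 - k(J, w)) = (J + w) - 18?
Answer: -11899/8991 ≈ -1.3234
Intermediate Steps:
k(J, w) = 6 - J/9 - w/9 (k(J, w) = 4 - ((J + w) - 18)/9 = 4 - (-18 + J + w)/9 = 4 + (2 - J/9 - w/9) = 6 - J/9 - w/9)
(-34795 + 46694)/(281*(-32) + k(-145, 190)) = (-34795 + 46694)/(281*(-32) + (6 - ⅑*(-145) - ⅑*190)) = 11899/(-8992 + (6 + 145/9 - 190/9)) = 11899/(-8992 + 1) = 11899/(-8991) = 11899*(-1/8991) = -11899/8991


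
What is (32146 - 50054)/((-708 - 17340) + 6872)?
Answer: 407/254 ≈ 1.6024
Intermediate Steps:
(32146 - 50054)/((-708 - 17340) + 6872) = -17908/(-18048 + 6872) = -17908/(-11176) = -17908*(-1/11176) = 407/254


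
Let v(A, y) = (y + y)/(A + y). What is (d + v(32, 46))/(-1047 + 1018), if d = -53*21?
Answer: 43361/1131 ≈ 38.339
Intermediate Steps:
v(A, y) = 2*y/(A + y) (v(A, y) = (2*y)/(A + y) = 2*y/(A + y))
d = -1113
(d + v(32, 46))/(-1047 + 1018) = (-1113 + 2*46/(32 + 46))/(-1047 + 1018) = (-1113 + 2*46/78)/(-29) = (-1113 + 2*46*(1/78))*(-1/29) = (-1113 + 46/39)*(-1/29) = -43361/39*(-1/29) = 43361/1131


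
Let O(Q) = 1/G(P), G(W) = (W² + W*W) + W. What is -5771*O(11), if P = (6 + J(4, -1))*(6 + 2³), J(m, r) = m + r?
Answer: -5771/31878 ≈ -0.18103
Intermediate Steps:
P = 126 (P = (6 + (4 - 1))*(6 + 2³) = (6 + 3)*(6 + 8) = 9*14 = 126)
G(W) = W + 2*W² (G(W) = (W² + W²) + W = 2*W² + W = W + 2*W²)
O(Q) = 1/31878 (O(Q) = 1/(126*(1 + 2*126)) = 1/(126*(1 + 252)) = 1/(126*253) = 1/31878)
-5771*O(11) = -5771*1/31878 = -5771/31878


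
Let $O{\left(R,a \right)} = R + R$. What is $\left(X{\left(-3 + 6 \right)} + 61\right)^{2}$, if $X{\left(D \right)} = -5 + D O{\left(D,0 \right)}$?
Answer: $5476$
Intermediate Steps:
$O{\left(R,a \right)} = 2 R$
$X{\left(D \right)} = -5 + 2 D^{2}$ ($X{\left(D \right)} = -5 + D 2 D = -5 + 2 D^{2}$)
$\left(X{\left(-3 + 6 \right)} + 61\right)^{2} = \left(\left(-5 + 2 \left(-3 + 6\right)^{2}\right) + 61\right)^{2} = \left(\left(-5 + 2 \cdot 3^{2}\right) + 61\right)^{2} = \left(\left(-5 + 2 \cdot 9\right) + 61\right)^{2} = \left(\left(-5 + 18\right) + 61\right)^{2} = \left(13 + 61\right)^{2} = 74^{2} = 5476$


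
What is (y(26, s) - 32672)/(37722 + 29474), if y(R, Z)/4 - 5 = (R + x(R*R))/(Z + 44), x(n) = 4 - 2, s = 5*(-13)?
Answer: -24493/50397 ≈ -0.48600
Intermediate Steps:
s = -65
x(n) = 2
y(R, Z) = 20 + 4*(2 + R)/(44 + Z) (y(R, Z) = 20 + 4*((R + 2)/(Z + 44)) = 20 + 4*((2 + R)/(44 + Z)) = 20 + 4*(2 + R)/(44 + Z))
(y(26, s) - 32672)/(37722 + 29474) = (4*(222 + 26 + 5*(-65))/(44 - 65) - 32672)/(37722 + 29474) = (4*(222 + 26 - 325)/(-21) - 32672)/67196 = (4*(-1/21)*(-77) - 32672)*(1/67196) = (44/3 - 32672)*(1/67196) = -97972/3*1/67196 = -24493/50397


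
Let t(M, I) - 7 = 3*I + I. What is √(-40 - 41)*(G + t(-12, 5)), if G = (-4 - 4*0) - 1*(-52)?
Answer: 675*I ≈ 675.0*I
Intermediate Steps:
t(M, I) = 7 + 4*I (t(M, I) = 7 + (3*I + I) = 7 + 4*I)
G = 48 (G = (-4 + 0) + 52 = -4 + 52 = 48)
√(-40 - 41)*(G + t(-12, 5)) = √(-40 - 41)*(48 + (7 + 4*5)) = √(-81)*(48 + (7 + 20)) = (9*I)*(48 + 27) = (9*I)*75 = 675*I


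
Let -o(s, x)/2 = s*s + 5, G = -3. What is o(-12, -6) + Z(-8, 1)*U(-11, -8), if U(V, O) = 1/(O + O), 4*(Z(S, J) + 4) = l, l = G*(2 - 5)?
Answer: -19065/64 ≈ -297.89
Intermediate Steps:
l = 9 (l = -3*(2 - 5) = -3*(-3) = 9)
Z(S, J) = -7/4 (Z(S, J) = -4 + (¼)*9 = -4 + 9/4 = -7/4)
U(V, O) = 1/(2*O)
o(s, x) = -10 - 2*s² (o(s, x) = -2*(s*s + 5) = -2*(s² + 5) = -2*(5 + s²) = -10 - 2*s²)
o(-12, -6) + Z(-8, 1)*U(-11, -8) = (-10 - 2*(-12)²) - 7/(8*(-8)) = (-10 - 2*144) - 7*(-1)/(8*8) = (-10 - 288) - 7/4*(-1/16) = -298 + 7/64 = -19065/64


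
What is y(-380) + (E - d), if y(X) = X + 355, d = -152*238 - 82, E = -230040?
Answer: -193807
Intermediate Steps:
d = -36258 (d = -36176 - 82 = -36258)
y(X) = 355 + X
y(-380) + (E - d) = (355 - 380) + (-230040 - 1*(-36258)) = -25 + (-230040 + 36258) = -25 - 193782 = -193807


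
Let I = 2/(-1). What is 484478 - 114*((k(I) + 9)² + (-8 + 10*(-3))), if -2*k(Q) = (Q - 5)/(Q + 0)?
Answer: 3862543/8 ≈ 4.8282e+5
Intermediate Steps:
I = -2 (I = 2*(-1) = -2)
k(Q) = -(-5 + Q)/(2*Q) (k(Q) = -(Q - 5)/(2*(Q + 0)) = -(-5 + Q)/(2*Q))
484478 - 114*((k(I) + 9)² + (-8 + 10*(-3))) = 484478 - 114*(((½)*(5 - 1*(-2))/(-2) + 9)² + (-8 + 10*(-3))) = 484478 - 114*(((½)*(-½)*(5 + 2) + 9)² + (-8 - 30)) = 484478 - 114*(((½)*(-½)*7 + 9)² - 38) = 484478 - 114*((-7/4 + 9)² - 38) = 484478 - 114*((29/4)² - 38) = 484478 - 114*(841/16 - 38) = 484478 - 114*233/16 = 484478 - 1*13281/8 = 484478 - 13281/8 = 3862543/8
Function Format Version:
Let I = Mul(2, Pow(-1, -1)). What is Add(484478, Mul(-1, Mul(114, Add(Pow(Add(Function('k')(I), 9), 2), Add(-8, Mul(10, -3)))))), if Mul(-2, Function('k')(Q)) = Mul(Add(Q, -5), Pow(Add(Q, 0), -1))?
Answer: Rational(3862543, 8) ≈ 4.8282e+5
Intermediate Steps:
I = -2 (I = Mul(2, -1) = -2)
Function('k')(Q) = Mul(Rational(-1, 2), Pow(Q, -1), Add(-5, Q)) (Function('k')(Q) = Mul(Rational(-1, 2), Mul(Add(Q, -5), Pow(Add(Q, 0), -1))) = Mul(Rational(-1, 2), Mul(Add(-5, Q), Pow(Q, -1))) = Mul(Rational(-1, 2), Mul(Pow(Q, -1), Add(-5, Q))) = Mul(Rational(-1, 2), Pow(Q, -1), Add(-5, Q)))
Add(484478, Mul(-1, Mul(114, Add(Pow(Add(Function('k')(I), 9), 2), Add(-8, Mul(10, -3)))))) = Add(484478, Mul(-1, Mul(114, Add(Pow(Add(Mul(Rational(1, 2), Pow(-2, -1), Add(5, Mul(-1, -2))), 9), 2), Add(-8, Mul(10, -3)))))) = Add(484478, Mul(-1, Mul(114, Add(Pow(Add(Mul(Rational(1, 2), Rational(-1, 2), Add(5, 2)), 9), 2), Add(-8, -30))))) = Add(484478, Mul(-1, Mul(114, Add(Pow(Add(Mul(Rational(1, 2), Rational(-1, 2), 7), 9), 2), -38)))) = Add(484478, Mul(-1, Mul(114, Add(Pow(Add(Rational(-7, 4), 9), 2), -38)))) = Add(484478, Mul(-1, Mul(114, Add(Pow(Rational(29, 4), 2), -38)))) = Add(484478, Mul(-1, Mul(114, Add(Rational(841, 16), -38)))) = Add(484478, Mul(-1, Mul(114, Rational(233, 16)))) = Add(484478, Mul(-1, Rational(13281, 8))) = Add(484478, Rational(-13281, 8)) = Rational(3862543, 8)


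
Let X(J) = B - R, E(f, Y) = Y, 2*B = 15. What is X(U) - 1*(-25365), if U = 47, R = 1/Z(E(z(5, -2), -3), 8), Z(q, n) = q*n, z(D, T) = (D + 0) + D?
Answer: 608941/24 ≈ 25373.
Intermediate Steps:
B = 15/2 (B = (½)*15 = 15/2 ≈ 7.5000)
z(D, T) = 2*D (z(D, T) = D + D = 2*D)
Z(q, n) = n*q
R = -1/24 (R = 1/(8*(-3)) = 1/(-24) = -1/24 ≈ -0.041667)
X(J) = 181/24 (X(J) = 15/2 - 1*(-1/24) = 15/2 + 1/24 = 181/24)
X(U) - 1*(-25365) = 181/24 - 1*(-25365) = 181/24 + 25365 = 608941/24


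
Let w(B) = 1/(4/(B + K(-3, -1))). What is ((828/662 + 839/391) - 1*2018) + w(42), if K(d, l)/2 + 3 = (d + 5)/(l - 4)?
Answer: -1297965451/647105 ≈ -2005.8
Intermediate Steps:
K(d, l) = -6 + 2*(5 + d)/(-4 + l) (K(d, l) = -6 + 2*((d + 5)/(l - 4)) = -6 + 2*((5 + d)/(-4 + l)) = -6 + 2*(5 + d)/(-4 + l))
w(B) = -17/10 + B/4 (w(B) = 1/(4/(B + 2*(17 - 3 - 3*(-1))/(-4 - 1))) = 1/(4/(B + 2*(17 - 3 + 3)/(-5))) = 1/(4/(B + 2*(-⅕)*17)) = 1/(4/(B - 34/5)) = 1/(4/(-34/5 + B)) = -17/10 + B/4)
((828/662 + 839/391) - 1*2018) + w(42) = ((828/662 + 839/391) - 1*2018) + (-17/10 + (¼)*42) = ((828*(1/662) + 839*(1/391)) - 2018) + (-17/10 + 21/2) = ((414/331 + 839/391) - 2018) + 44/5 = (439583/129421 - 2018) + 44/5 = -260731995/129421 + 44/5 = -1297965451/647105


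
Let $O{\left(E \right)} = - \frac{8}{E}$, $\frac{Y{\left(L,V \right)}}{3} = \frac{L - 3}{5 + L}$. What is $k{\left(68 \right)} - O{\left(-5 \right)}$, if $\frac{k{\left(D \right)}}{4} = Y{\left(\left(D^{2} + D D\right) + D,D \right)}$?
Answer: $\frac{161404}{15535} \approx 10.39$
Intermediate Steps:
$Y{\left(L,V \right)} = \frac{3 \left(-3 + L\right)}{5 + L}$ ($Y{\left(L,V \right)} = 3 \frac{L - 3}{5 + L} = 3 \frac{-3 + L}{5 + L} = \frac{3 \left(-3 + L\right)}{5 + L}$)
$k{\left(D \right)} = \frac{12 \left(-3 + D + 2 D^{2}\right)}{5 + D + 2 D^{2}}$ ($k{\left(D \right)} = 4 \frac{3 \left(-3 + \left(\left(D^{2} + D D\right) + D\right)\right)}{5 + \left(\left(D^{2} + D D\right) + D\right)} = 4 \frac{3 \left(-3 + \left(\left(D^{2} + D^{2}\right) + D\right)\right)}{5 + \left(\left(D^{2} + D^{2}\right) + D\right)} = 4 \frac{3 \left(-3 + \left(2 D^{2} + D\right)\right)}{5 + \left(2 D^{2} + D\right)} = 4 \frac{3 \left(-3 + \left(D + 2 D^{2}\right)\right)}{5 + \left(D + 2 D^{2}\right)} = 4 \frac{3 \left(-3 + D + 2 D^{2}\right)}{5 + D + 2 D^{2}} = \frac{12 \left(-3 + D + 2 D^{2}\right)}{5 + D + 2 D^{2}}$)
$k{\left(68 \right)} - O{\left(-5 \right)} = \frac{12 \left(-3 + 68 \left(1 + 2 \cdot 68\right)\right)}{5 + 68 \left(1 + 2 \cdot 68\right)} - - \frac{8}{-5} = \frac{12 \left(-3 + 68 \left(1 + 136\right)\right)}{5 + 68 \left(1 + 136\right)} - \left(-8\right) \left(- \frac{1}{5}\right) = \frac{12 \left(-3 + 68 \cdot 137\right)}{5 + 68 \cdot 137} - \frac{8}{5} = \frac{12 \left(-3 + 9316\right)}{5 + 9316} - \frac{8}{5} = 12 \cdot \frac{1}{9321} \cdot 9313 - \frac{8}{5} = \frac{37252}{3107} - \frac{8}{5} = \frac{161404}{15535}$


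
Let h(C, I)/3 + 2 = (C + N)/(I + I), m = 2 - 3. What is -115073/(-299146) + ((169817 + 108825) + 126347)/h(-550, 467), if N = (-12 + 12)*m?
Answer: -4352078817479/83461734 ≈ -52145.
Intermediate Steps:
m = -1
N = 0 (N = (-12 + 12)*(-1) = 0*(-1) = 0)
h(C, I) = -6 + 3*C/(2*I) (h(C, I) = -6 + 3*((C + 0)/(I + I)) = -6 + 3*(C/((2*I))) = -6 + 3*(C*(1/(2*I))) = -6 + 3*(C/(2*I)) = -6 + 3*C/(2*I))
-115073/(-299146) + ((169817 + 108825) + 126347)/h(-550, 467) = -115073/(-299146) + ((169817 + 108825) + 126347)/(-6 + (3/2)*(-550)/467) = -115073*(-1/299146) + (278642 + 126347)/(-6 + (3/2)*(-550)*(1/467)) = 115073/299146 + 404989/(-6 - 825/467) = 115073/299146 + 404989/(-3627/467) = 115073/299146 + 404989*(-467/3627) = 115073/299146 - 14548451/279 = -4352078817479/83461734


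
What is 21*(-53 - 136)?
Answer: -3969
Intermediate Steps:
21*(-53 - 136) = 21*(-189) = -3969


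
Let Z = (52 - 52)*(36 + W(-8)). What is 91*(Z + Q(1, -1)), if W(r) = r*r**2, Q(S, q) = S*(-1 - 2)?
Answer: -273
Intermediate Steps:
Q(S, q) = -3*S (Q(S, q) = S*(-3) = -3*S)
W(r) = r**3
Z = 0 (Z = (52 - 52)*(36 + (-8)**3) = 0*(36 - 512) = 0*(-476) = 0)
91*(Z + Q(1, -1)) = 91*(0 - 3*1) = 91*(0 - 3) = 91*(-3) = -273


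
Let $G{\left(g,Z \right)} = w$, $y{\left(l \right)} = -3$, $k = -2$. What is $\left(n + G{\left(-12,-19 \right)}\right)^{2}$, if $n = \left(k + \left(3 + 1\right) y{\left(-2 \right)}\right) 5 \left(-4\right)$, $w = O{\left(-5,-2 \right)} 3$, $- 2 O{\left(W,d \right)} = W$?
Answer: $\frac{330625}{4} \approx 82656.0$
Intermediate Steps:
$O{\left(W,d \right)} = - \frac{W}{2}$
$w = \frac{15}{2}$ ($w = \left(- \frac{1}{2}\right) \left(-5\right) 3 = \frac{5}{2} \cdot 3 = \frac{15}{2} \approx 7.5$)
$G{\left(g,Z \right)} = \frac{15}{2}$
$n = 280$ ($n = \left(-2 + \left(3 + 1\right) \left(-3\right)\right) 5 \left(-4\right) = \left(-2 + 4 \left(-3\right)\right) 5 \left(-4\right) = \left(-2 - 12\right) 5 \left(-4\right) = \left(-14\right) 5 \left(-4\right) = \left(-70\right) \left(-4\right) = 280$)
$\left(n + G{\left(-12,-19 \right)}\right)^{2} = \left(280 + \frac{15}{2}\right)^{2} = \left(\frac{575}{2}\right)^{2} = \frac{330625}{4}$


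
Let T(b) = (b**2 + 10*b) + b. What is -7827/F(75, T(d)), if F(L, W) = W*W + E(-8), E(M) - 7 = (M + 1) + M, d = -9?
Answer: -7827/316 ≈ -24.769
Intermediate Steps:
E(M) = 8 + 2*M (E(M) = 7 + ((M + 1) + M) = 7 + ((1 + M) + M) = 7 + (1 + 2*M) = 8 + 2*M)
T(b) = b**2 + 11*b
F(L, W) = -8 + W**2 (F(L, W) = W*W + (8 + 2*(-8)) = W**2 + (8 - 16) = W**2 - 8 = -8 + W**2)
-7827/F(75, T(d)) = -7827/(-8 + (-9*(11 - 9))**2) = -7827/(-8 + (-9*2)**2) = -7827/(-8 + (-18)**2) = -7827/(-8 + 324) = -7827/316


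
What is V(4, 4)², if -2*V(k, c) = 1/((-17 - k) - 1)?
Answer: 1/1936 ≈ 0.00051653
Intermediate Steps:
V(k, c) = -1/(2*(-18 - k)) (V(k, c) = -1/(2*((-17 - k) - 1)) = -1/(2*(-18 - k)))
V(4, 4)² = (1/(2*(18 + 4)))² = ((½)/22)² = ((½)*(1/22))² = (1/44)² = 1/1936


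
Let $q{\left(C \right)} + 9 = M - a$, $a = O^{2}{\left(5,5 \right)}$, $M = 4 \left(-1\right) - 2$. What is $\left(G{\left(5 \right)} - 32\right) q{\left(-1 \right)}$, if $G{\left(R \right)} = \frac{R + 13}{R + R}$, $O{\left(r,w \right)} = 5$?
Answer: $1208$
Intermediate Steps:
$G{\left(R \right)} = \frac{13 + R}{2 R}$
$M = -6$ ($M = -4 - 2 = -6$)
$a = 25$ ($a = 5^{2} = 25$)
$q{\left(C \right)} = -40$ ($q{\left(C \right)} = -9 - 31 = -40$)
$\left(G{\left(5 \right)} - 32\right) q{\left(-1 \right)} = \left(\frac{13 + 5}{2 \cdot 5} - 32\right) \left(-40\right) = \left(\frac{1}{2} \cdot \frac{1}{5} \cdot 18 - 32\right) \left(-40\right) = \left(\frac{9}{5} - 32\right) \left(-40\right) = \left(- \frac{151}{5}\right) \left(-40\right) = 1208$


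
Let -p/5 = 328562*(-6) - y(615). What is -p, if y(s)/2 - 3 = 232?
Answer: -9859210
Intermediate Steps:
y(s) = 470 (y(s) = 6 + 2*232 = 6 + 464 = 470)
p = 9859210 (p = -5*(328562*(-6) - 1*470) = -5*(-1971372 - 470) = -5*(-1971842) = 9859210)
-p = -1*9859210 = -9859210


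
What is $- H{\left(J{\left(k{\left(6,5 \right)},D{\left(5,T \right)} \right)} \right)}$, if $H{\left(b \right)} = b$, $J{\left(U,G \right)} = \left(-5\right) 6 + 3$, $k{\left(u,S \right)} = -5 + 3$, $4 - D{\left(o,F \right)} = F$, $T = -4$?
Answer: $27$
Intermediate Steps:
$D{\left(o,F \right)} = 4 - F$
$k{\left(u,S \right)} = -2$
$J{\left(U,G \right)} = -27$ ($J{\left(U,G \right)} = -30 + 3 = -27$)
$- H{\left(J{\left(k{\left(6,5 \right)},D{\left(5,T \right)} \right)} \right)} = \left(-1\right) \left(-27\right) = 27$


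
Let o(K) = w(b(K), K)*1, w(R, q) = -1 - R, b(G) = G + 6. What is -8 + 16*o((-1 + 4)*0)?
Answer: -120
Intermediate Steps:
b(G) = 6 + G
o(K) = -7 - K (o(K) = (-1 - (6 + K))*1 = (-1 + (-6 - K))*1 = (-7 - K)*1 = -7 - K)
-8 + 16*o((-1 + 4)*0) = -8 + 16*(-7 - (-1 + 4)*0) = -8 + 16*(-7 - 3*0) = -8 + 16*(-7 - 1*0) = -8 + 16*(-7 + 0) = -8 + 16*(-7) = -8 - 112 = -120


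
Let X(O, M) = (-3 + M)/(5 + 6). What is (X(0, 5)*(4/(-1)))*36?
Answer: -288/11 ≈ -26.182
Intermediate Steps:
X(O, M) = -3/11 + M/11 (X(O, M) = (-3 + M)/11 = (-3 + M)*(1/11) = -3/11 + M/11)
(X(0, 5)*(4/(-1)))*36 = ((-3/11 + (1/11)*5)*(4/(-1)))*36 = ((-3/11 + 5/11)*(4*(-1)))*36 = ((2/11)*(-4))*36 = -8/11*36 = -288/11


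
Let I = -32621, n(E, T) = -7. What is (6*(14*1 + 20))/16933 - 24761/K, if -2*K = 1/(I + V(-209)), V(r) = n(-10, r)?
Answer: -27360406016124/16933 ≈ -1.6158e+9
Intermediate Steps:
V(r) = -7
K = 1/65256 (K = -1/(2*(-32621 - 7)) = -½/(-32628) = -½*(-1/32628) = 1/65256 ≈ 1.5324e-5)
(6*(14*1 + 20))/16933 - 24761/K = (6*(14*1 + 20))/16933 - 24761/1/65256 = (6*(14 + 20))*(1/16933) - 24761*65256 = (6*34)*(1/16933) - 1615803816 = 204*(1/16933) - 1615803816 = 204/16933 - 1615803816 = -27360406016124/16933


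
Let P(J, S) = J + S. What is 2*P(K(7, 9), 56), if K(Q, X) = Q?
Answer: 126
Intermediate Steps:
2*P(K(7, 9), 56) = 2*(7 + 56) = 2*63 = 126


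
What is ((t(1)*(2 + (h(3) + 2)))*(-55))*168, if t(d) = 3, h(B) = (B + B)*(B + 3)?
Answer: -1108800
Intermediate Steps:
h(B) = 2*B*(3 + B) (h(B) = (2*B)*(3 + B) = 2*B*(3 + B))
((t(1)*(2 + (h(3) + 2)))*(-55))*168 = ((3*(2 + (2*3*(3 + 3) + 2)))*(-55))*168 = ((3*(2 + (2*3*6 + 2)))*(-55))*168 = ((3*(2 + (36 + 2)))*(-55))*168 = ((3*(2 + 38))*(-55))*168 = ((3*40)*(-55))*168 = (120*(-55))*168 = -6600*168 = -1108800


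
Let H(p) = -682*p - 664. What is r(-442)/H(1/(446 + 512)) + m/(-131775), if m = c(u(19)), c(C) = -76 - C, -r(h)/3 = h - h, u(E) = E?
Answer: 19/26355 ≈ 0.00072093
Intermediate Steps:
r(h) = 0 (r(h) = -3*(h - h) = -3*0 = 0)
H(p) = -664 - 682*p
m = -95 (m = -76 - 1*19 = -76 - 19 = -95)
r(-442)/H(1/(446 + 512)) + m/(-131775) = 0/(-664 - 682/(446 + 512)) - 95/(-131775) = 0/(-664 - 682/958) - 95*(-1/131775) = 0/(-664 - 682*1/958) + 19/26355 = 0/(-664 - 341/479) + 19/26355 = 0/(-318397/479) + 19/26355 = 0*(-479/318397) + 19/26355 = 0 + 19/26355 = 19/26355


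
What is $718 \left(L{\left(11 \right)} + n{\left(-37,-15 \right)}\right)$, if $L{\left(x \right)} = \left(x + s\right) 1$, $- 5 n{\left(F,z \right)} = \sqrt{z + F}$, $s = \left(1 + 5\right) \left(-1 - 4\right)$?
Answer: $-13642 - \frac{1436 i \sqrt{13}}{5} \approx -13642.0 - 1035.5 i$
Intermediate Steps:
$s = -30$ ($s = 6 \left(-5\right) = -30$)
$n{\left(F,z \right)} = - \frac{\sqrt{F + z}}{5}$ ($n{\left(F,z \right)} = - \frac{\sqrt{z + F}}{5} = - \frac{\sqrt{F + z}}{5}$)
$L{\left(x \right)} = -30 + x$ ($L{\left(x \right)} = \left(x - 30\right) 1 = \left(-30 + x\right) 1 = -30 + x$)
$718 \left(L{\left(11 \right)} + n{\left(-37,-15 \right)}\right) = 718 \left(\left(-30 + 11\right) - \frac{\sqrt{-37 - 15}}{5}\right) = 718 \left(-19 - \frac{\sqrt{-52}}{5}\right) = 718 \left(-19 - \frac{2 i \sqrt{13}}{5}\right) = -13642 - \frac{1436 i \sqrt{13}}{5}$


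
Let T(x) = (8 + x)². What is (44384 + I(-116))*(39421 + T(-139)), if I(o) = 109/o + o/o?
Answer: 145657656341/58 ≈ 2.5113e+9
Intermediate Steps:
I(o) = 1 + 109/o (I(o) = 109/o + 1 = 1 + 109/o)
(44384 + I(-116))*(39421 + T(-139)) = (44384 + (109 - 116)/(-116))*(39421 + (8 - 139)²) = (44384 - 1/116*(-7))*(39421 + (-131)²) = (44384 + 7/116)*(39421 + 17161) = (5148551/116)*56582 = 145657656341/58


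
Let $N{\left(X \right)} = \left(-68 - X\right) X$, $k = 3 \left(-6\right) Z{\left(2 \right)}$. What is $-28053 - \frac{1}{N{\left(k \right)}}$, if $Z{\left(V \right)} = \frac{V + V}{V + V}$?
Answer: $- \frac{25247701}{900} \approx -28053.0$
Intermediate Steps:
$Z{\left(V \right)} = 1$ ($Z{\left(V \right)} = \frac{2 V}{2 V} = 2 V \frac{1}{2 V} = 1$)
$k = -18$ ($k = 3 \left(-6\right) 1 = \left(-18\right) 1 = -18$)
$N{\left(X \right)} = X \left(-68 - X\right)$
$-28053 - \frac{1}{N{\left(k \right)}} = -28053 - \frac{1}{\left(-1\right) \left(-18\right) \left(68 - 18\right)} = -28053 - \frac{1}{\left(-1\right) \left(-18\right) 50} = -28053 - \frac{1}{900} = - \frac{25247701}{900}$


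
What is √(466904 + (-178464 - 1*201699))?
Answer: √86741 ≈ 294.52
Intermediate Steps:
√(466904 + (-178464 - 1*201699)) = √(466904 + (-178464 - 201699)) = √(466904 - 380163) = √86741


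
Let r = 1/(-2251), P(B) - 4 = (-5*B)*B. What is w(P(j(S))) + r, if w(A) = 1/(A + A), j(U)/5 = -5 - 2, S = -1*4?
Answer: -14493/27556742 ≈ -0.00052593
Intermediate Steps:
S = -4
j(U) = -35 (j(U) = 5*(-5 - 2) = 5*(-7) = -35)
P(B) = 4 - 5*B² (P(B) = 4 + (-5*B)*B = 4 - 5*B²)
r = -1/2251 ≈ -0.00044425
w(A) = 1/(2*A)
w(P(j(S))) + r = 1/(2*(4 - 5*(-35)²)) - 1/2251 = 1/(2*(4 - 5*1225)) - 1/2251 = 1/(2*(4 - 6125)) - 1/2251 = (½)/(-6121) - 1/2251 = (½)*(-1/6121) - 1/2251 = -1/12242 - 1/2251 = -14493/27556742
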